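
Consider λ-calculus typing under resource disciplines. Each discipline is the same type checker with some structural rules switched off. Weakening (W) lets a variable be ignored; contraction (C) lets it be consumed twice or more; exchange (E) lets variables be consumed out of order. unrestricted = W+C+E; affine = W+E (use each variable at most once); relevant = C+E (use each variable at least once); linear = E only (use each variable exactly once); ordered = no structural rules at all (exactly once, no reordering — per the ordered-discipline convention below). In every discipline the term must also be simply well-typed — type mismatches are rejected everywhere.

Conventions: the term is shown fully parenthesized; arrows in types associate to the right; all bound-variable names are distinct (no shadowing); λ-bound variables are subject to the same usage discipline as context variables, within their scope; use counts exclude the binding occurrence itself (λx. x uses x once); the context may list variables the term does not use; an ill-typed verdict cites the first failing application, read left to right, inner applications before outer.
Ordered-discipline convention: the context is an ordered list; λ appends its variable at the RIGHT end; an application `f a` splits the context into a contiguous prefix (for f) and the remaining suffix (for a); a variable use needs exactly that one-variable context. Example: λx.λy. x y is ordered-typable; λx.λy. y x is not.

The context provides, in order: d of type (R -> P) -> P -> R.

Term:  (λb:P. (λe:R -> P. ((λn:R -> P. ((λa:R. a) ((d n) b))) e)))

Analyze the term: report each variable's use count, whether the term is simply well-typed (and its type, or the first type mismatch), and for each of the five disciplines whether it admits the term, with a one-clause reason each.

counts: d ×1; b [bound] ×1; e [bound] ×1; n [bound] ×1; a [bound] ×1
left-to-right use order: a, d, n, b, e
typing: ✓ — P -> (R -> P) -> R
ordered ✗ (needs exchange: uses follow a, d, n, b, e)
linear ✓ (exactly-once usage across d, b, e, n, a)
affine ✓ (no duplicate uses among d, b, e, n, a)
relevant ✓ (none of d, b, e, n, a goes unused)
unrestricted ✓ (well-typed at P -> (R -> P) -> R; no restrictions here)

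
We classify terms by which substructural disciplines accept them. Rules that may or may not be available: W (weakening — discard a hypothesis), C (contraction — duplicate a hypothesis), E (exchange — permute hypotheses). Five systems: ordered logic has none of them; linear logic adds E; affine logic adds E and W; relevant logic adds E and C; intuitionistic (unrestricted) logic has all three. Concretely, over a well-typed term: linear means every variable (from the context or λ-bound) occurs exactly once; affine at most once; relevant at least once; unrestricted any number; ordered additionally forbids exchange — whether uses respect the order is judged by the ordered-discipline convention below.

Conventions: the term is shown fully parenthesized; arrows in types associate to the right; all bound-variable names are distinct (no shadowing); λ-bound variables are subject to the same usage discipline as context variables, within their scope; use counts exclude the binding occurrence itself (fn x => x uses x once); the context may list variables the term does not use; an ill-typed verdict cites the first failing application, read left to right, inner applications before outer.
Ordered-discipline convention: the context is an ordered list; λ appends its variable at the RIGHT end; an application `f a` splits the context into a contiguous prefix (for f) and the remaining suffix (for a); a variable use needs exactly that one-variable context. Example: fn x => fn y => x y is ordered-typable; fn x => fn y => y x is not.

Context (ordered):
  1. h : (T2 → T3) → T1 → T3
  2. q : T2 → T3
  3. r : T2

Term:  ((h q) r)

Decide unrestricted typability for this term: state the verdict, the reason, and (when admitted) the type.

no — a type mismatch blocks all five
usage: h: 1, q: 1, r: 1
use order (left to right): h, q, r
typing: ill-typed: an application expects T1 but receives T2
across the five disciplines: ordered ✗, linear ✗, affine ✗, relevant ✗, unrestricted ✗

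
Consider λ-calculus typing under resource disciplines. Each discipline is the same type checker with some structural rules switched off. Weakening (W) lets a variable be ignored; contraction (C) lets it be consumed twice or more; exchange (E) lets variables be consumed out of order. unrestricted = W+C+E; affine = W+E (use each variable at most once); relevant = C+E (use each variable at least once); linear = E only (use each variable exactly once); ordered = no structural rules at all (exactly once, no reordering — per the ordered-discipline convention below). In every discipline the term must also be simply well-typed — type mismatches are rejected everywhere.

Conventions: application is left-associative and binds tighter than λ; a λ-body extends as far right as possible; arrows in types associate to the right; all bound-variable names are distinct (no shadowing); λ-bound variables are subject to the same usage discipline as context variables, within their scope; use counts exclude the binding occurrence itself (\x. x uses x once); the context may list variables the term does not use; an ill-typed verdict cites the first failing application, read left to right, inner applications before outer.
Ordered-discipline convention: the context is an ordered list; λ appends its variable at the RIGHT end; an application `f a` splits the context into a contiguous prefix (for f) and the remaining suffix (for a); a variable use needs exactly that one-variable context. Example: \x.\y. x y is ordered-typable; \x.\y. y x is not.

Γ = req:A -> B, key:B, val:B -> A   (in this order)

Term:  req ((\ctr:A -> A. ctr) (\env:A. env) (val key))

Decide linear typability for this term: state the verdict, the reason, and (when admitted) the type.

yes — req, key, val, ctr, env: one use apiece; term : B
counts: req=1; key=1; val=1; ctr (λ-bound)=1; env (λ-bound)=1
use order (left to right): req, ctr, env, val, key
typing: well-typed at B
across the five disciplines: ordered ✗; linear ✓; affine ✓; relevant ✓; unrestricted ✓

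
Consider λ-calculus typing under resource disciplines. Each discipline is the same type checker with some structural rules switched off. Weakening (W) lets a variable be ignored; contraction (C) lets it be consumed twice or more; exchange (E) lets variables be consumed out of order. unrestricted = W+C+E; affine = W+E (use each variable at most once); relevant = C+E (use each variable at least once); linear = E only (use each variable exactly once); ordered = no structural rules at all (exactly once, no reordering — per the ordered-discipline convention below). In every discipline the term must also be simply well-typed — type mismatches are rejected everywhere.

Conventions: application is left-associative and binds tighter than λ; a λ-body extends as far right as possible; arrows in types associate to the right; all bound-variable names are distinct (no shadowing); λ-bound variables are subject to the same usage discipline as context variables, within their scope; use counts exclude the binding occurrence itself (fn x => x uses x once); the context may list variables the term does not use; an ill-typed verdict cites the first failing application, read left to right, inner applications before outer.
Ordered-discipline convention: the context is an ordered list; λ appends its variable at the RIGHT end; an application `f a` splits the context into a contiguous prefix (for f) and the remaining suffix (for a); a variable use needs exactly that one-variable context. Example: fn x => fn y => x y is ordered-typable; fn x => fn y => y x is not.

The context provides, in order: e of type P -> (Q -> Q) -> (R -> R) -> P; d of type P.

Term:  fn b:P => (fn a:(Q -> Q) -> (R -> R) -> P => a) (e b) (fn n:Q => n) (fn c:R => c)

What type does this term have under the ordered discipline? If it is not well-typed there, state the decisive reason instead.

not well-typed under ordered — needs weakening: d unused
counts: e ×1, d ×0, b (bound) ×1, a (bound) ×1, n (bound) ×1, c (bound) ×1
order of uses: a, e, b, n, c
typing: the term checks, with type P -> P
summary: ordered ✗, linear ✗, affine ✓, relevant ✗, unrestricted ✓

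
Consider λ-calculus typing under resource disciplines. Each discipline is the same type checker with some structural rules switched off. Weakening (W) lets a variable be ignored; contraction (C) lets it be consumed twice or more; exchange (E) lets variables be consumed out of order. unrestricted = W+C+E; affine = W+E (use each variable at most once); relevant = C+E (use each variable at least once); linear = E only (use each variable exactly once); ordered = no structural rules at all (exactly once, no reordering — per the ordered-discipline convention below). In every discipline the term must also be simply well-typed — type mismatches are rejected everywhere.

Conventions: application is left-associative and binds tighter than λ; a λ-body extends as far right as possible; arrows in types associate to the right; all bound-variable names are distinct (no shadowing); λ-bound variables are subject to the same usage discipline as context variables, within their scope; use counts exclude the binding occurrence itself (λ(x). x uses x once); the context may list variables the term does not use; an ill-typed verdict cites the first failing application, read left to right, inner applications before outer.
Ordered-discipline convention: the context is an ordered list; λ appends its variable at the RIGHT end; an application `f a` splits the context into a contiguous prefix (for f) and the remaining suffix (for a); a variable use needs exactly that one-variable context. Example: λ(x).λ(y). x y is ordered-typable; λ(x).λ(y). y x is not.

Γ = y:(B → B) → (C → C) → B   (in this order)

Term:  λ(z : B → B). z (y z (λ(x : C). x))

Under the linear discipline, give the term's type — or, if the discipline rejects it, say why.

not well-typed under linear — needs contraction — z ×2
counts: y: 1×, z (bound): 2×, x (bound): 1×
left-to-right use order: z, y, z, x
typing: the term checks, with type (B → B) → B
summary: ordered ✗ · linear ✗ · affine ✗ · relevant ✓ · unrestricted ✓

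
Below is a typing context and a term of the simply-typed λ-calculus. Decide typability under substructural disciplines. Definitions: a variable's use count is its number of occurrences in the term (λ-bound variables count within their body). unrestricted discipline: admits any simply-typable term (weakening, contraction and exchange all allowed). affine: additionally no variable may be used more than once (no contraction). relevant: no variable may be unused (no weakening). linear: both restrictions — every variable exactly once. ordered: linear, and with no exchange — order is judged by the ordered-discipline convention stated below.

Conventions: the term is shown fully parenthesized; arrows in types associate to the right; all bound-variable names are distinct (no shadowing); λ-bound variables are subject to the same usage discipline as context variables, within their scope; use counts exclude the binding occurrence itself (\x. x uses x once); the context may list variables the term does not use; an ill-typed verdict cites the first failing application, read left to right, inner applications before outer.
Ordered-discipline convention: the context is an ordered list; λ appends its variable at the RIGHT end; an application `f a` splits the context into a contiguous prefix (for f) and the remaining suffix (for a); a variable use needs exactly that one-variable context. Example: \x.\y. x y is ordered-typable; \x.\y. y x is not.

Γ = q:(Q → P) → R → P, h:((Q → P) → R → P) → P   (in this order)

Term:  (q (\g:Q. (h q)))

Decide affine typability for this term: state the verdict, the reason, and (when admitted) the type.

no — uses contraction: q ×2
variable uses: q: 2×; h: 1×; g (λ-bound): 0×
use order (left to right): q, h, q
typing: ✓ — R → P
per-discipline verdicts: ordered ✗ · linear ✗ · affine ✗ · relevant ✗ · unrestricted ✓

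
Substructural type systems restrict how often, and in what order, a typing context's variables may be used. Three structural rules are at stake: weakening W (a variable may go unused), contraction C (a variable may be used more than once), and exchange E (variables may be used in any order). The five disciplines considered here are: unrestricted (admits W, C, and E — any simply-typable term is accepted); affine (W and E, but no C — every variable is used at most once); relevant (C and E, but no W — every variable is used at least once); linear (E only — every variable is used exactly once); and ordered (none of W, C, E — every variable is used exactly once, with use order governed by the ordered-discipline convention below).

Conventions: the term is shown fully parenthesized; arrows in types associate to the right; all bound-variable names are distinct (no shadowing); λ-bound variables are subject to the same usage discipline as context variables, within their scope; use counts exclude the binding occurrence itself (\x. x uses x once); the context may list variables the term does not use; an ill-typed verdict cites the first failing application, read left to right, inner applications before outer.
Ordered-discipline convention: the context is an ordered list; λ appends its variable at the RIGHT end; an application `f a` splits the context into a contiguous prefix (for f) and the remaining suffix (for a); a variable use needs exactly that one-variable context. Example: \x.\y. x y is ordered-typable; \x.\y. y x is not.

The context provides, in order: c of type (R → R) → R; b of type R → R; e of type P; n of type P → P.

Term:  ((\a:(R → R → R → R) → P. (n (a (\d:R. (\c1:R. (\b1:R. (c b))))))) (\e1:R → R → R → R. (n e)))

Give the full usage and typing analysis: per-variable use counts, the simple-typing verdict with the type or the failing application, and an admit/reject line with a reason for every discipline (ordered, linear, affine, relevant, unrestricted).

variable uses: c: 1×; b: 1×; e: 1×; n: 2×; a (bound): 1×; d (bound): 0×; c1 (bound): 0×; b1 (bound): 0×; e1 (bound): 0×
left-to-right use order: n, a, c, b, n, e
typing: ✓ — P
ordered: ✗ — repeated use of n ×2; d, c1, b1, e1 left unused
linear: ✗ — repeated use of n ×2; d, c1, b1, e1 left unused
affine: ✗ — repeated use of n ×2
relevant: ✗ — d, c1, b1, e1 left unused
unrestricted: ✓ — typability at P is all that's needed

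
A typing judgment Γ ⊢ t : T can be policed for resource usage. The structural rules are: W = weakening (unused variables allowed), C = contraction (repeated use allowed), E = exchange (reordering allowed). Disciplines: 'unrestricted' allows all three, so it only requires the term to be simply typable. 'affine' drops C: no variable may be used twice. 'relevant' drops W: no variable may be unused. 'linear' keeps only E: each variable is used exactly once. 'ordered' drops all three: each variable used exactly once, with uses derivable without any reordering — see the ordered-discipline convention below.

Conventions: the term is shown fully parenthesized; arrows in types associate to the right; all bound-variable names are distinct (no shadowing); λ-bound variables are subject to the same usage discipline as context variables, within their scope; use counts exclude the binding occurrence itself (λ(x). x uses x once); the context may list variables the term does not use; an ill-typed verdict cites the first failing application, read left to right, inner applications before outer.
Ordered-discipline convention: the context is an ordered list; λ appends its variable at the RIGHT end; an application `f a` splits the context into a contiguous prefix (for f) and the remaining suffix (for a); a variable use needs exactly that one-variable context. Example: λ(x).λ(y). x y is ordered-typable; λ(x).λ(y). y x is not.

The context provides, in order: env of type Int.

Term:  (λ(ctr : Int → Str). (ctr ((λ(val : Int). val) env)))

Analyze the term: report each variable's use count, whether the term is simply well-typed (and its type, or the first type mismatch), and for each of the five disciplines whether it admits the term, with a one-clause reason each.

usage: env: 1×; ctr (bound): 1×; val (bound): 1×
use order (left to right): ctr, val, env
typing: the term checks, with type (Int → Str) → Str
ordered: ✗, no contiguous prefix/suffix split fits ctr, val, env
linear: ✓, single use per variable (env, ctr, val)
affine: ✓, at most one use each (env, ctr, val)
relevant: ✓, none of env, ctr, val goes unused
unrestricted: ✓, well-typed at (Int → Str) → Str; no restrictions here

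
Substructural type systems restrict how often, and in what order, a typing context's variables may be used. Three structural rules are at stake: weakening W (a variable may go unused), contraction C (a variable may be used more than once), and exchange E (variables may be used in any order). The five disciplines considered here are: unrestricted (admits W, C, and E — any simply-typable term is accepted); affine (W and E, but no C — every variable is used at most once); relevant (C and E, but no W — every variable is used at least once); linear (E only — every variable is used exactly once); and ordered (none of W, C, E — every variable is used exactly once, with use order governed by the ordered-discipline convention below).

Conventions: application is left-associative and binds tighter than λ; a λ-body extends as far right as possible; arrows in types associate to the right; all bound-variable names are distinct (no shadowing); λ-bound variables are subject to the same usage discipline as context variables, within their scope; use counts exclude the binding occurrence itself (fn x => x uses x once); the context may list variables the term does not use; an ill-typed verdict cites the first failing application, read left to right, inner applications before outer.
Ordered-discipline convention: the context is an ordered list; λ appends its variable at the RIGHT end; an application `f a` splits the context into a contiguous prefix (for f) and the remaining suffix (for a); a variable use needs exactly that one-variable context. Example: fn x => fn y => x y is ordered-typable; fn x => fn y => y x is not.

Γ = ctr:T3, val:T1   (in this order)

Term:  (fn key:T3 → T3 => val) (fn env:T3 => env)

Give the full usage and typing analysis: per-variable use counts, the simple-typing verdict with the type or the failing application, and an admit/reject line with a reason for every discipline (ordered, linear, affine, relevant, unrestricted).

counts: ctr: 0; val: 1; key (λ-bound): 0; env (λ-bound): 1
order of uses: val, env
typing: the term checks, with type T1
ordered ✗ (ctr, key never used (weakening))
linear ✗ (ctr, key never used (weakening))
affine ✓ (none of ctr, val, key, env used more than once)
relevant ✗ (ctr, key never used (weakening))
unrestricted ✓ (well-typed at T1; no restrictions here)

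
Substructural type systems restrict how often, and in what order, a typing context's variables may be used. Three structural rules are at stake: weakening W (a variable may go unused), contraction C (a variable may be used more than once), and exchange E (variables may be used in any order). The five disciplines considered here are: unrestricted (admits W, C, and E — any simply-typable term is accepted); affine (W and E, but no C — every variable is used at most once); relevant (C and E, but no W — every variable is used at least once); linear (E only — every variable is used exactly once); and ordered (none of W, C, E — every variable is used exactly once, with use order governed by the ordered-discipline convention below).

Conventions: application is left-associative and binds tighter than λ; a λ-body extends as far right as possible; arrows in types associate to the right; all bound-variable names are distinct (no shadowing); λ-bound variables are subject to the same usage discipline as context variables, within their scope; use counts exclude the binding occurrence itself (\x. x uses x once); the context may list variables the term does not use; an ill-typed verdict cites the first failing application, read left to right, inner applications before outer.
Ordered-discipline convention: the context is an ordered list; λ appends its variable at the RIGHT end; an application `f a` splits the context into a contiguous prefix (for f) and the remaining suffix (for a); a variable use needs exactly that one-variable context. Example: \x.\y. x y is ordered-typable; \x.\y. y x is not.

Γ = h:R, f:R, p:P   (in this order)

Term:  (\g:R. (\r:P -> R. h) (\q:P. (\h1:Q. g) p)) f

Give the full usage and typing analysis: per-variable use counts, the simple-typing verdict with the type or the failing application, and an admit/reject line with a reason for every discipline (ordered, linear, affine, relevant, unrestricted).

counts: h: 1, f: 1, p: 1, g [bound]: 1, r [bound]: 0, q [bound]: 0, h1 [bound]: 0
use order (left to right): h, g, p, f
typing: ill-typed: argument of type P where Q is required
ordered: ✗, fails simple typing
linear: ✗, a type mismatch blocks all five
affine: ✗, the type mismatch rejects it
relevant: ✗, not simply typable
unrestricted: ✗, fails simple typing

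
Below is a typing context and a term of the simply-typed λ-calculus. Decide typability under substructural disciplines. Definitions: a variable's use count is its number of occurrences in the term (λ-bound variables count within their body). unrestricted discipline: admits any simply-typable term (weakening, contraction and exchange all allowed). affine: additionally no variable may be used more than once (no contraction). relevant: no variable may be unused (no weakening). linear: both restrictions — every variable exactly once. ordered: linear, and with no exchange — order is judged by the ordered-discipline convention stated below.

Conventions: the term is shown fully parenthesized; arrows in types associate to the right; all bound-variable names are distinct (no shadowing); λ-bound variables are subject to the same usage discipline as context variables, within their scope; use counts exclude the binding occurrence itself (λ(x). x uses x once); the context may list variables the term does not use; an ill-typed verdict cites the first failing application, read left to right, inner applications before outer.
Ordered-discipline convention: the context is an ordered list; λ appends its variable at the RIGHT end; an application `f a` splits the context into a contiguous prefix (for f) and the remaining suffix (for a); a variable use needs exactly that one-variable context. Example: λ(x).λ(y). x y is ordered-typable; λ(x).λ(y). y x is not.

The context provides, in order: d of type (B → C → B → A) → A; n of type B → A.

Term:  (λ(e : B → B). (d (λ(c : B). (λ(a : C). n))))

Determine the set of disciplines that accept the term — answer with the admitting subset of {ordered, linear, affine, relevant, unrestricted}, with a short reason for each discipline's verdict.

admitting disciplines: affine, unrestricted
usage: d: 1; n: 1; e (bound): 0; c (bound): 0; a (bound): 0
order of uses: d, n
typing: well-typed — term : (B → B) → A
ordered ✗ (unused: e, c, a — weakening required)
linear ✗ (unused: e, c, a — weakening required)
affine ✓ (none of d, n, e, c, a used more than once)
relevant ✗ (unused: e, c, a — weakening required)
unrestricted ✓ (simply typable at (B → B) → A; W, C, E all held)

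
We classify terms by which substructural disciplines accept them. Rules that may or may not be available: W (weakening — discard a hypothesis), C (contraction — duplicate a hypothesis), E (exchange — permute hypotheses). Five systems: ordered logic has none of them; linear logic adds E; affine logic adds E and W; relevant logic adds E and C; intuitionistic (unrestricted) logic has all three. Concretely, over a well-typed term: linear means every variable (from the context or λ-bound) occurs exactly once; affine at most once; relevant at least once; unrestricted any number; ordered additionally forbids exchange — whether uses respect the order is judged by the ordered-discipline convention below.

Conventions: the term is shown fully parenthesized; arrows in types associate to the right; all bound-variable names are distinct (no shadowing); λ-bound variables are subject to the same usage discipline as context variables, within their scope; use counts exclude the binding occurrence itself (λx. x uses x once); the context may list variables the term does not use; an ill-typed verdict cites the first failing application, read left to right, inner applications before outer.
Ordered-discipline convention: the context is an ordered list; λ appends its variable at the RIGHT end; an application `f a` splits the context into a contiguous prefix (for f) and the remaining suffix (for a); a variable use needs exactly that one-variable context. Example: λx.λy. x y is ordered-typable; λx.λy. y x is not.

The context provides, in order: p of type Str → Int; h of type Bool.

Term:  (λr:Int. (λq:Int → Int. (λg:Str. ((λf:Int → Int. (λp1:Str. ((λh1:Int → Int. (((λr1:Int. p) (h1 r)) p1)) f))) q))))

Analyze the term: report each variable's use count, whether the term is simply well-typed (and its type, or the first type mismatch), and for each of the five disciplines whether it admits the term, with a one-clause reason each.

variable uses: p ×1, h ×0, r [bound] ×1, q [bound] ×1, g [bound] ×0, f [bound] ×1, p1 [bound] ×1, h1 [bound] ×1, r1 [bound] ×0
left-to-right use order: p, h1, r, p1, f, q
typing: well-typed at Int → (Int → Int) → Str → Str → Int
ordered: ✗ — unused: h, g, r1 — weakening required
linear: ✗ — unused: h, g, r1 — weakening required
affine: ✓ — at most one use each (p, h, r, q, g, f, p1, h1, r1)
relevant: ✗ — unused: h, g, r1 — weakening required
unrestricted: ✓ — well-typed at Int → (Int → Int) → Str → Str → Int; no restrictions here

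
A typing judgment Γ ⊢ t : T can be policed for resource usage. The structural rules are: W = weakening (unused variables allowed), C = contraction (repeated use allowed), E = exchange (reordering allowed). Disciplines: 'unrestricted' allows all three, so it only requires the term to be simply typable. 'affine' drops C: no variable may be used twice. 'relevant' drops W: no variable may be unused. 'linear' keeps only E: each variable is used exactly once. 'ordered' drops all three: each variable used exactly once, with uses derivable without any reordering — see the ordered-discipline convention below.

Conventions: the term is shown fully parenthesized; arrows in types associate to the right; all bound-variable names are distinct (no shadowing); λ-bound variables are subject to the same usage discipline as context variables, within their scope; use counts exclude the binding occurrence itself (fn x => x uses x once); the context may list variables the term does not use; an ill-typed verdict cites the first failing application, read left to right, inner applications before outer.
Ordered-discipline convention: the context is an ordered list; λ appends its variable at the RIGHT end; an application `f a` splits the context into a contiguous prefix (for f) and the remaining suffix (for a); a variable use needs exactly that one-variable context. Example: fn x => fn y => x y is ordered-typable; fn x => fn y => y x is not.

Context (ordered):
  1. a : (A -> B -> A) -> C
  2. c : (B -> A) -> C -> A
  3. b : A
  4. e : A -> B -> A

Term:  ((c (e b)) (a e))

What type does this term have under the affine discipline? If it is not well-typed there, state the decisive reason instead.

not well-typed under affine — repeated use of e ×2
usage: a: 1×, c: 1×, b: 1×, e: 2×
uses in reading order: c, e, b, a, e
typing: ✓ — A
summary: ordered ✗ | linear ✗ | affine ✗ | relevant ✓ | unrestricted ✓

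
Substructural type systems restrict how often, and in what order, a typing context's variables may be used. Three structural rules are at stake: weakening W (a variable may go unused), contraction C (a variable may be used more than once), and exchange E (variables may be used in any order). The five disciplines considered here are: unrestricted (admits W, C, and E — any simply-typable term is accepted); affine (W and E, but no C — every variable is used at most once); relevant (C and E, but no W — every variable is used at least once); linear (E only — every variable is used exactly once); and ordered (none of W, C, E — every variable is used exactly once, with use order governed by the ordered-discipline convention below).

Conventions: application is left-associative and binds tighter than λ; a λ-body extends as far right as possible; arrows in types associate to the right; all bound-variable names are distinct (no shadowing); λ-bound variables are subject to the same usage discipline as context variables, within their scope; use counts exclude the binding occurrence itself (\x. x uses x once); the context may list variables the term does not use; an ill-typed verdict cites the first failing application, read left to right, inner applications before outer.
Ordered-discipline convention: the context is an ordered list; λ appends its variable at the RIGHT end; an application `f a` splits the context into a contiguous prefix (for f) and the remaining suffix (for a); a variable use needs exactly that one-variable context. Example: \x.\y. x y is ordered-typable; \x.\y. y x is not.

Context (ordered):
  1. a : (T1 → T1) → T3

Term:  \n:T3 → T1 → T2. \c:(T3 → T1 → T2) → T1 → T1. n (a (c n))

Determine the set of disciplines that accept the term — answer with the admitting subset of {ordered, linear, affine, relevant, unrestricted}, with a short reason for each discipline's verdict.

admitted by: relevant, unrestricted
usage: a ×1; n (bound) ×2; c (bound) ×1
left-to-right use order: n, a, c, n
typing: well-typed — term : (T3 → T1 → T2) → ((T3 → T1 → T2) → T1 → T1) → T1 → T2
ordered: ✗ — n ×2 used more than once (contraction)
linear: ✗ — n ×2 used more than once (contraction)
affine: ✗ — n ×2 used more than once (contraction)
relevant: ✓ — a, n, c: all used, weakening unneeded
unrestricted: ✓ — type-checks ((T3 → T1 → T2) → ((T3 → T1 → T2) → T1 → T1) → T1 → T2) and nothing is barred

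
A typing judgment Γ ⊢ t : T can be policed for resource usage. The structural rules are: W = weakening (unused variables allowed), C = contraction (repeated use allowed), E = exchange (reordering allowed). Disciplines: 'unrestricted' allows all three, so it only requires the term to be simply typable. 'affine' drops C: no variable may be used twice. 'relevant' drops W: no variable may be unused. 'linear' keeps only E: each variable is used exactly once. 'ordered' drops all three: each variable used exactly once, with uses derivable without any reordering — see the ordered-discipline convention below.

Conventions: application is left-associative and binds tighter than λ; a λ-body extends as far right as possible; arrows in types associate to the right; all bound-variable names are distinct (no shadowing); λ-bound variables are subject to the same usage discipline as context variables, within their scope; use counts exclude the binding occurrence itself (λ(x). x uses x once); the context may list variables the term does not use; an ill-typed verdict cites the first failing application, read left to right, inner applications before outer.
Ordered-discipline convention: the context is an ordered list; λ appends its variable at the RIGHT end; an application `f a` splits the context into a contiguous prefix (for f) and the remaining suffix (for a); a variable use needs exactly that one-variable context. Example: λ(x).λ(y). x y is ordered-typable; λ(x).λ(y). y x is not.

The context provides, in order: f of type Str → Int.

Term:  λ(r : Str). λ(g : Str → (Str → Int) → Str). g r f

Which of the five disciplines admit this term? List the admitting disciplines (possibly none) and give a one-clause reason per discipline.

admitted by: linear, affine, relevant, unrestricted
variable uses: f=1, r (λ-bound)=1, g (λ-bound)=1
uses in reading order: g, r, f
typing: well-typed at Str → (Str → (Str → Int) → Str) → Str
ordered: ✗ — no contiguous prefix/suffix split fits g, r, f
linear: ✓ — f, r, g: one use apiece
affine: ✓ — none of f, r, g used more than once
relevant: ✓ — none of f, r, g goes unused
unrestricted: ✓ — simply typable at Str → (Str → (Str → Int) → Str) → Str; W, C, E all held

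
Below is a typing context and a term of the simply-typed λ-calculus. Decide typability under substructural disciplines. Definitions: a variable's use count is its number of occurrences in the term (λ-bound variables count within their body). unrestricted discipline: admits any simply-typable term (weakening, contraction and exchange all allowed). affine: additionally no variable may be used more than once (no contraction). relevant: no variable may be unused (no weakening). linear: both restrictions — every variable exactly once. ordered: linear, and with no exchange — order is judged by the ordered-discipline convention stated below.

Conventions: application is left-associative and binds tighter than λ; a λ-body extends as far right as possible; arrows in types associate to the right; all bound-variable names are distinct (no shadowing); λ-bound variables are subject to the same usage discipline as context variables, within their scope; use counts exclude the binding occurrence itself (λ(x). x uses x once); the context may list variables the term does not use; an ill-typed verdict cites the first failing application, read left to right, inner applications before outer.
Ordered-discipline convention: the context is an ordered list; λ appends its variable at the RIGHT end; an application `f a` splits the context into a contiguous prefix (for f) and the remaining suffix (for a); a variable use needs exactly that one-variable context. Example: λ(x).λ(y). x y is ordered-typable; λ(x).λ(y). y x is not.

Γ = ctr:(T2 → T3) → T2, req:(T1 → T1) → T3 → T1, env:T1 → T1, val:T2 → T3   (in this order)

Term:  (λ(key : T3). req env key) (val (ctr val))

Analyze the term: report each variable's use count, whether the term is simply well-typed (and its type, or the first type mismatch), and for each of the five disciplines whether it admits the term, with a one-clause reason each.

counts: ctr ×1, req ×1, env ×1, val ×2, key (λ-bound) ×1
use order (left to right): req, env, key, val, ctr, val
typing: the term checks, with type T1
ordered: ✗, repeated use of val ×2
linear: ✗, repeated use of val ×2
affine: ✗, repeated use of val ×2
relevant: ✓, none of ctr, req, env, val, key goes unused
unrestricted: ✓, well-typed at T1; no restrictions here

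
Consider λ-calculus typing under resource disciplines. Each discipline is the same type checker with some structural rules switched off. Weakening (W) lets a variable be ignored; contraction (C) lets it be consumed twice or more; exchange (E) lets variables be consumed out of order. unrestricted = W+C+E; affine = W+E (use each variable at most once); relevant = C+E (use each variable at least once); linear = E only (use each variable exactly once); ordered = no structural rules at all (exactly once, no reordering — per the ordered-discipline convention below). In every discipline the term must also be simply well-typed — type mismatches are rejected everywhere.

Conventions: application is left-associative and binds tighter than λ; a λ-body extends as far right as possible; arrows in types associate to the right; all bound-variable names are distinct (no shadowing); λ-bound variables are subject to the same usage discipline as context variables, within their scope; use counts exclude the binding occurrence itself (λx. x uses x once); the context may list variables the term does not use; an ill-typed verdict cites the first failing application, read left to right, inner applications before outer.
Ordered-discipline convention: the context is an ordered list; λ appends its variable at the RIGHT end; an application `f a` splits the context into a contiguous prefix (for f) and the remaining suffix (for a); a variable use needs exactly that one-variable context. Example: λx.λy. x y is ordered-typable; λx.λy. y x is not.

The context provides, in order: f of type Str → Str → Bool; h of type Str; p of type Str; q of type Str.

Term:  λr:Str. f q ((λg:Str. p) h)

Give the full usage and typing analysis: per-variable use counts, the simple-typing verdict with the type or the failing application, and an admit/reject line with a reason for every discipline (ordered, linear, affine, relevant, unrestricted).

variable uses: f: 1, h: 1, p: 1, q: 1, r [bound]: 0, g [bound]: 0
order of uses: f, q, p, h
typing: ✓ — Str → Bool
ordered ✗ (needs weakening: r, g unused)
linear ✗ (needs weakening: r, g unused)
affine ✓ (f, h, p, q, r, g: no repeats, contraction unneeded)
relevant ✗ (needs weakening: r, g unused)
unrestricted ✓ (simply typable at Str → Bool; W, C, E all held)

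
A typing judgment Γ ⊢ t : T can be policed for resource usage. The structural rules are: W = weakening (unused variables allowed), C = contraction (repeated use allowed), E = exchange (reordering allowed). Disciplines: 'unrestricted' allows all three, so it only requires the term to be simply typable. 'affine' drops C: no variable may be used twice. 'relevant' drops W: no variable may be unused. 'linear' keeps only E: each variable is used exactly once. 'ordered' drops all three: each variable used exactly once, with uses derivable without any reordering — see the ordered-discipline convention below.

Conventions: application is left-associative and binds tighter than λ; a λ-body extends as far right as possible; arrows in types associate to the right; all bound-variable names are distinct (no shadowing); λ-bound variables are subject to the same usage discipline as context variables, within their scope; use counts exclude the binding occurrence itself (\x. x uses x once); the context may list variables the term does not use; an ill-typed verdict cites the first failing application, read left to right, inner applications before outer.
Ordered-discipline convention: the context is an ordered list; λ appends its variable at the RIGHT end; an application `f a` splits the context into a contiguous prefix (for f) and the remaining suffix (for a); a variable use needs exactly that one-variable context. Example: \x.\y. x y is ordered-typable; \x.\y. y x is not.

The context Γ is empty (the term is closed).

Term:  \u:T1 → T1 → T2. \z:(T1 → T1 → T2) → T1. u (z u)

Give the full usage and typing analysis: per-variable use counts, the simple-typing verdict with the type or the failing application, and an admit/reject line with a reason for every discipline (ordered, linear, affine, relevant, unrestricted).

use counts: u [bound]=2; z [bound]=1
left-to-right use order: u, z, u
typing: ✓ — (T1 → T1 → T2) → ((T1 → T1 → T2) → T1) → T1 → T2
ordered ✗ (uses contraction: u ×2)
linear ✗ (uses contraction: u ×2)
affine ✗ (uses contraction: u ×2)
relevant ✓ (u, z: all used, weakening unneeded)
unrestricted ✓ (simply typable at (T1 → T1 → T2) → ((T1 → T1 → T2) → T1) → T1 → T2; W, C, E all held)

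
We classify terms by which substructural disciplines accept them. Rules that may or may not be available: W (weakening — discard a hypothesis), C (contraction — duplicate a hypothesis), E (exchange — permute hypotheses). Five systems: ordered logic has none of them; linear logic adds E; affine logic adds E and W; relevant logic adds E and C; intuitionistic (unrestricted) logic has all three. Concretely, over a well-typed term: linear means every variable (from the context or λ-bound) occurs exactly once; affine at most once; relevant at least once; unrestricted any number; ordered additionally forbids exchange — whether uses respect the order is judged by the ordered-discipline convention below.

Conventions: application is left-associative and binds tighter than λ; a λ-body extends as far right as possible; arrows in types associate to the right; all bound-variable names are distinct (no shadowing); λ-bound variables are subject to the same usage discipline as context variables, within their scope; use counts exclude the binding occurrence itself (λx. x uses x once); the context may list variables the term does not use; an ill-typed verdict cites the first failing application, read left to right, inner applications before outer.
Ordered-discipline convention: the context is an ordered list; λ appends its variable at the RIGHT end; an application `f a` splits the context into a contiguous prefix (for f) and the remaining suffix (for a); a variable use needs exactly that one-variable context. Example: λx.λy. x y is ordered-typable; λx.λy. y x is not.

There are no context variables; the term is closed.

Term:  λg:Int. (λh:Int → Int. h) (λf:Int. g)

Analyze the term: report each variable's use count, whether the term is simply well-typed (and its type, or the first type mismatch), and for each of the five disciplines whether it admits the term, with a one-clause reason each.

usage: g (bound): 1; h (bound): 1; f (bound): 0
use order (left to right): h, g
typing: well-typed — term : Int → Int → Int
ordered ✗ (f never used (weakening))
linear ✗ (f never used (weakening))
affine ✓ (at most one use each (g, h, f))
relevant ✗ (f never used (weakening))
unrestricted ✓ (typability at Int → Int → Int is all that's needed)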